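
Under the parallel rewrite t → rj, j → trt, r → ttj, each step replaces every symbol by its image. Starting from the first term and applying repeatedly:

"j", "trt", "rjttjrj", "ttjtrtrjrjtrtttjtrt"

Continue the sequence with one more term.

Rewriting the 19 symbols of ttjtrtrjrjtrtttjtrt one by one yields rj rj trt rj ttj rj ttj trt ttj trt rj ttj rj rj rj trt rj ttj rj; concatenated:

rjrjtrtrjttjrjttjtrtttjtrtrjttjrjrjrjtrtrjttjrj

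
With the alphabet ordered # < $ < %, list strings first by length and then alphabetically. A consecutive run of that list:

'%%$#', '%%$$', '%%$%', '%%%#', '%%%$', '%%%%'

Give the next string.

#####

%%%% is the last string of length 4, so the next is the first of length 5: # repeated 5 times.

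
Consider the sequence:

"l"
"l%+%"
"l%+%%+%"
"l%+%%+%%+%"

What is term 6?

l%+%%+%%+%%+%%+%

Each term is the previous one with %+% appended.
From l%+%%+%%+%, 2 further steps: l%+%%+%%+% → l%+%%+%%+%%+% → (answer).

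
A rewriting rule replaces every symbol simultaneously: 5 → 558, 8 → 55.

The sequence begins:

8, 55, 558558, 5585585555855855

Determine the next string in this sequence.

Replace each of the 16 characters of 5585585555855855 in place — 558 558 55 558 558 55 558 558 558 558 55 558 558 55 558 558 — and concatenate.

55855855558558555585585585585555855855558558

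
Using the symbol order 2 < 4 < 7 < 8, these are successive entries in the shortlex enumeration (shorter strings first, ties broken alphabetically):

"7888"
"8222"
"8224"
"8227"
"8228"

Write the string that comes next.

The successor of 8228 increments the rightmost position that isn't already 8 and resets every position after it to 2.

8242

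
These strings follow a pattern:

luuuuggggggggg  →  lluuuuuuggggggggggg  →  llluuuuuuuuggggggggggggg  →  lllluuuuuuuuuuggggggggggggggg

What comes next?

llllluuuuuuuuuuuuggggggggggggggggg

Reading off run lengths: l runs 1, 2, 3, 4; u runs 4, 6, 8, 10; g runs 9, 11, 13, 15 — each is linear in n, where the shown terms are n = 3, 4, 5, 6.
For the next term, n = 7, so the run lengths are 5, 12, 17.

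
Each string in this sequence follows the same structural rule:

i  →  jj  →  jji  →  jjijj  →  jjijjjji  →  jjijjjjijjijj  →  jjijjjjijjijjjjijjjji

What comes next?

From term 3 onward, concatenate the last term with the second-to-last: jj·i = jji, jji·jj = jjijj, …
The next term joins jjijjjjijjijjjjijjjji and jjijjjjijjijj.

jjijjjjijjijjjjijjjjijjijjjjijjijj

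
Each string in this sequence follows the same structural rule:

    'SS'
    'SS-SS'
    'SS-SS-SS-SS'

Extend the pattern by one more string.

Every step duplicates the string with '-' between the halves.
So the next term is two copies of SS-SS-SS-SS with '-' between the halves.

SS-SS-SS-SS-SS-SS-SS-SS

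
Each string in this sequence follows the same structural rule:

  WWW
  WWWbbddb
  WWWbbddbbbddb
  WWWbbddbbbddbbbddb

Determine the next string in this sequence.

WWWbbddbbbddbbbddbbbddb

Every step adds bbddb to the end: s(k+1) = s(k)·bbddb.
One more step from WWWbbddbbbddbbbddb gives the answer.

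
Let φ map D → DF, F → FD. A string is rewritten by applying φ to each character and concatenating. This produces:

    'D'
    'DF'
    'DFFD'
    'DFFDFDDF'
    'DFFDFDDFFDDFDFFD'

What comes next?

Rewriting the 16 symbols of DFFDFDDFFDDFDFFD one by one yields DF FD FD DF FD DF DF FD FD DF DF FD DF FD FD DF; concatenated:

DFFDFDDFFDDFDFFDFDDFDFFDDFFDFDDF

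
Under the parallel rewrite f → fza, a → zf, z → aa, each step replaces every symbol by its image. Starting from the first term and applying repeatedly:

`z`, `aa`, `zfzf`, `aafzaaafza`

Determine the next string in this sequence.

zfzffzaaazfzfzffzaaazf

Rewriting each symbol of aafzaaafza: a→zf, a→zf, f→fza, z→aa, a→zf, a→zf, a→zf, f→fza, z→aa, a→zf, which concatenates to zf zf fza aa zf zf zf fza aa zf.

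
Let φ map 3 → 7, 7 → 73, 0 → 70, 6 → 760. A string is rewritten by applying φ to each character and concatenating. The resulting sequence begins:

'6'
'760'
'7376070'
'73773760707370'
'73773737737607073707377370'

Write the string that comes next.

φ(73773737737607073707377370) expands symbol-by-symbol to 73 7 73 73 7 73 7 73 73 7 73 760 70 73 70 73 7 73 70 73 7 73 73 7 73 70; joining the 26 pieces gives the next term.

7377373773773737737607073707377370737737377370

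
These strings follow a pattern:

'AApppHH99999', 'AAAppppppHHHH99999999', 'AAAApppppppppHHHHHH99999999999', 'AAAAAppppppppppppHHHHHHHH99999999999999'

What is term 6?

AAAAAAAppppppppppppppppppHHHHHHHHHHHH99999999999999999999

The n-th term is n+1 A's then 3n p's then 2n H's then 3n+2 9's (n = 1, 2, …).
At n = 6 the blocks have lengths 7, 18, 12, 20.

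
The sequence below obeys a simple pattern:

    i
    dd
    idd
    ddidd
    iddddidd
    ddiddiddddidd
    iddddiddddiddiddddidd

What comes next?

From term 3 onward, concatenate the second-to-last term with the last: i·dd = idd, dd·idd = ddidd, …
The next term joins ddiddiddddidd and iddddiddddiddiddddidd.

ddiddiddddiddiddddiddddiddiddddidd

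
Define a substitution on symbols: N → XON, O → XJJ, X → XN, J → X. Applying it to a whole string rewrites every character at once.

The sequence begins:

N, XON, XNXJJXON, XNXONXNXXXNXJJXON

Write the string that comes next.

XNXONXNXJJXONXNXONXNXNXNXONXNXXXNXJJXON

φ(XNXONXNXXXNXJJXON) expands symbol-by-symbol to XN XON XN XJJ XON XN XON XN XN XN XON XN X X XN XJJ XON; joining the 17 pieces gives the next term.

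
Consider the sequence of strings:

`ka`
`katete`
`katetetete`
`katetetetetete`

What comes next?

The strings grow by a fixed suffix tete each time.
Applying this once more to katetetetetete:

katetetetetetetete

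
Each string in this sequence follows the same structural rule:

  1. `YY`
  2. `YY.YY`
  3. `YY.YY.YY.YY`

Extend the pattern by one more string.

s(k+1) = s(k)·.·s(k) — each term doubles the last with '.' between the halves.
One more doubling of YY.YY.YY.YY gives the answer.

YY.YY.YY.YY.YY.YY.YY.YY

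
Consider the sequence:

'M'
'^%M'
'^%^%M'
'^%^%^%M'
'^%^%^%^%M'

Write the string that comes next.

^%^%^%^%^%M

Every step adds ^% at the front: s(k+1) = ^%·s(k).
So the next term is ^%·^%^%^%^%M.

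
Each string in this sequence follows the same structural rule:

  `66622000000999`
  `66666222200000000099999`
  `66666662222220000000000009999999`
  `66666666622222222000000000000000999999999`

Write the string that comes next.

66666666666222222222200000000000000000099999999999

Reading off run lengths: 6 runs 3, 5, 7, 9; 2 runs 2, 4, 6, 8; 0 runs 6, 9, 12, 15; 9 runs 3, 5, 7, 9 — each is linear in n (n = 1, 2, …).
At n = 5 the blocks have lengths 11, 10, 18, 11.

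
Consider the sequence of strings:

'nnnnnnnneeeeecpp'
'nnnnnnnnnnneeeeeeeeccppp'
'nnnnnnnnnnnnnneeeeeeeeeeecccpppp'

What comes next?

nnnnnnnnnnnnnnnnneeeeeeeeeeeeeeccccppppp

Term n consists of 3n+2 n's, followed by 3n-1 e's, followed by n-1 c's, followed by n p's, where the shown terms are n = 2, 3, 4.
At n = 5 the blocks have lengths 17, 14, 4, 5.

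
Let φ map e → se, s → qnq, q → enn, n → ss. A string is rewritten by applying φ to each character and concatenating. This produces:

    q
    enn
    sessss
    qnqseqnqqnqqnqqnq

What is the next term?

Applying the rule to each of the 17 symbols of qnqseqnqqnqqnqqnq gives the pieces enn ss enn qnq se enn ss enn enn ss enn enn ss enn enn ss enn, which concatenate to the answer.

ennssennqnqseennssennennssennennssennennssenn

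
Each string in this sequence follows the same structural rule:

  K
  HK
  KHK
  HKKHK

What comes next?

KHKHKKHK

This is a Fibonacci-style word recurrence s(k) = s(k−2)·s(k−1): e.g. K·HK = KHK.
So term 5 is KHK·HKKHK.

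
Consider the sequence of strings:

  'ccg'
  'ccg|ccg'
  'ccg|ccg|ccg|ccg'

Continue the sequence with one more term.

Every step duplicates the string with '|' between the halves.
Doubling ccg|ccg|ccg|ccg with '|' between the halves:

ccg|ccg|ccg|ccg|ccg|ccg|ccg|ccg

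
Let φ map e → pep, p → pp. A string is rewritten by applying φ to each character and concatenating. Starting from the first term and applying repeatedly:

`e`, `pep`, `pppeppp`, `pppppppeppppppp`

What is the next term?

pppppppppppppppeppppppppppppppp

φ(pppppppeppppppp) expands symbol-by-symbol to pp pp pp pp pp pp pp pep pp pp pp pp pp pp pp; joining the 15 pieces gives the next term.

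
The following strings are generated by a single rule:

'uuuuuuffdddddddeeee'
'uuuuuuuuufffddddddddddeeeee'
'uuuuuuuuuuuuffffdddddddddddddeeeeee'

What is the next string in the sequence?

uuuuuuuuuuuuuuufffffddddddddddddddddeeeeeee

The n-th term is 3n u's then n f's then 3n+1 d's then n+2 e's, where the shown terms are n = 2, 3, 4.
For the next term, n = 5, so the run lengths are 15, 5, 16, 7.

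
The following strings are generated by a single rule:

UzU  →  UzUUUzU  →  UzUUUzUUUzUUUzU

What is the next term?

Every step duplicates the string with 'U' between the halves.
One more doubling of UzUUUzUUUzUUUzU gives the answer.

UzUUUzUUUzUUUzUUUzUUUzUUUzUUUzU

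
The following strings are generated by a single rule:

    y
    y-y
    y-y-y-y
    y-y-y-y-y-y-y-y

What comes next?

y-y-y-y-y-y-y-y-y-y-y-y-y-y-y-y

s(k+1) = s(k)·-·s(k) — each term doubles the last with '-' between the halves.
So the next term is two copies of y-y-y-y-y-y-y-y with '-' between the halves.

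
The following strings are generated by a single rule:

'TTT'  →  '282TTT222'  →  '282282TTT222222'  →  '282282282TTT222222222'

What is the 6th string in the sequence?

Every step adds 282 to the front and 222 to the end of the previous string.
From 282282282TTT222222222, 2 further steps: 282282282TTT222222222 → 282282282282TTT222222222222 → (answer).

282282282282282TTT222222222222222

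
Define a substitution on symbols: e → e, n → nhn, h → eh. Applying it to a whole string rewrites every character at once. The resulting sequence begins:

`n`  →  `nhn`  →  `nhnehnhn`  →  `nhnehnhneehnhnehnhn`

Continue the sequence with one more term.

Rewriting the 19 symbols of nhnehnhneehnhnehnhn one by one yields nhn eh nhn e eh nhn eh nhn e e eh nhn eh nhn e eh nhn eh nhn; concatenated:

nhnehnhneehnhnehnhneeehnhnehnhneehnhnehnhn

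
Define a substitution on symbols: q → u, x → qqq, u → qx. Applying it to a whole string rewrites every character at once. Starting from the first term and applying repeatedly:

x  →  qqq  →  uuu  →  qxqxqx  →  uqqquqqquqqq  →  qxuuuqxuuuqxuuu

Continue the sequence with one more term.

Rewriting the 15 symbols of qxuuuqxuuuqxuuu one by one yields u qqq qx qx qx u qqq qx qx qx u qqq qx qx qx; concatenated:

uqqqqxqxqxuqqqqxqxqxuqqqqxqxqx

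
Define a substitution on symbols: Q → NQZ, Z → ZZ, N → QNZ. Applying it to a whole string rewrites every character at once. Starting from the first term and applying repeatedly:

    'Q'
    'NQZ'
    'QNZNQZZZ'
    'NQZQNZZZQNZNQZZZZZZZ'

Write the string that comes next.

Applying the rule to each of the 20 symbols of NQZQNZZZQNZNQZZZZZZZ gives the pieces QNZ NQZ ZZ NQZ QNZ ZZ ZZ ZZ NQZ QNZ ZZ QNZ NQZ ZZ ZZ ZZ ZZ ZZ ZZ ZZ, which concatenate to the answer.

QNZNQZZZNQZQNZZZZZZZNQZQNZZZQNZNQZZZZZZZZZZZZZZZ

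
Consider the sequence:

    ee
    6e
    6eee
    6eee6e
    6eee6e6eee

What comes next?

6eee6e6eee6eee6e

Each term (from the third on) is the previous term followed by the one before it: term 3 = 6e·ee = 6eee.
Continuing: 6eee6e6eee · 6eee6e gives term 6.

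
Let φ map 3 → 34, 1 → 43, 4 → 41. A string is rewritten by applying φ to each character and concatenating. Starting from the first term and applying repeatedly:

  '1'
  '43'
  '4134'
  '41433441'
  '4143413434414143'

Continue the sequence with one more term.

φ(4143413434414143) expands symbol-by-symbol to 41 43 41 34 41 43 34 41 34 41 41 43 41 43 41 34; joining the 16 pieces gives the next term.

41434134414334413441414341434134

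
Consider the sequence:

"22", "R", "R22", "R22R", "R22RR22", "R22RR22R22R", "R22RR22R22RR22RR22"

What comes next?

R22RR22R22RR22RR22R22RR22R22R

This is a Fibonacci-style word recurrence s(k) = s(k−1)·s(k−2): e.g. R·22 = R22.
So term 8 is R22RR22R22RR22RR22·R22RR22R22R.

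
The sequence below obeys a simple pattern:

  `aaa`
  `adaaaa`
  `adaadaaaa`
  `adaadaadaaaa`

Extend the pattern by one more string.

Each term is the previous one with ada prepended.
Applying this once more to adaadaadaaaa:

adaadaadaadaaaa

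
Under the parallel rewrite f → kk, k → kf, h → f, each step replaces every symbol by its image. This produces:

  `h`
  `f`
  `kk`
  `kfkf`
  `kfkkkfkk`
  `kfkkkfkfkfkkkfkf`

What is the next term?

kfkkkfkfkfkkkfkkkfkkkfkfkfkkkfkk

Applying the rule to each of the 16 symbols of kfkkkfkfkfkkkfkf gives the pieces kf kk kf kf kf kk kf kk kf kk kf kf kf kk kf kk, which concatenate to the answer.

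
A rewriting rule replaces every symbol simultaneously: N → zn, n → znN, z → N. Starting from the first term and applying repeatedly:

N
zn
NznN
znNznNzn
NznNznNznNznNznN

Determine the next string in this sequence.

Replace each of the 16 characters of NznNznNznNznNznN in place — zn N znN zn N znN zn N znN zn N znN zn N znN zn — and concatenate.

znNznNznNznNznNznNznNznNznNznNzn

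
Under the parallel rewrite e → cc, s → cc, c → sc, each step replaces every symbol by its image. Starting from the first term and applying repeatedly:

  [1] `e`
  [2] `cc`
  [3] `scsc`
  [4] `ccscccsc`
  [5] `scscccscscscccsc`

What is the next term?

ccscccscscscccscccscccscscscccsc

φ(scscccscscscccsc) expands symbol-by-symbol to cc sc cc sc sc sc cc sc cc sc cc sc sc sc cc sc; joining the 16 pieces gives the next term.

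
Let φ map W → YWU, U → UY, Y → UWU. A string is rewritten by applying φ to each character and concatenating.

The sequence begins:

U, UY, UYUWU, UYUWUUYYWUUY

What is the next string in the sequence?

UYUWUUYYWUUYUYUWUUWUYWUUYUYUWU

Rewriting each symbol of UYUWUUYYWUUY: U→UY, Y→UWU, U→UY, W→YWU, U→UY, U→UY, Y→UWU, Y→UWU, W→YWU, U→UY, U→UY, Y→UWU, which concatenates to UY UWU UY YWU UY UY UWU UWU YWU UY UY UWU.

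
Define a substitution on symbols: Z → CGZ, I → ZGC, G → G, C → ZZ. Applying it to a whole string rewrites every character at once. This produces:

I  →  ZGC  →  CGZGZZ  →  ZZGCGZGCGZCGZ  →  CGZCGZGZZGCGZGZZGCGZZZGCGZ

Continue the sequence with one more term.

ZZGCGZZZGCGZGCGZCGZGZZGCGZGCGZCGZGZZGCGZCGZCGZGZZGCGZ

φ(CGZCGZGZZGCGZGZZGCGZZZGCGZ) expands symbol-by-symbol to ZZ G CGZ ZZ G CGZ G CGZ CGZ G ZZ G CGZ G CGZ CGZ G ZZ G CGZ CGZ CGZ G ZZ G CGZ; joining the 26 pieces gives the next term.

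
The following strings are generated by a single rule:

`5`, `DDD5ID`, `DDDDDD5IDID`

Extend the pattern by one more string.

DDDDDDDDD5IDIDID

s(k+1) = DDD·s(k)·ID, so each term gains DDD as a prefix and ID as a suffix.
One more step from DDDDDD5IDID gives the answer.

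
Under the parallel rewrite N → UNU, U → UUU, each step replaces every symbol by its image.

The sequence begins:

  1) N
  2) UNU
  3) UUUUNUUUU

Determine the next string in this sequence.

UUUUUUUUUUUUUNUUUUUUUUUUUUU

Apply φ to UUUUNUUUU symbol by symbol: U→UUU, U→UUU, U→UUU, U→UUU, N→UNU, U→UUU, U→UUU, U→UUU, U→UUU; joined: UUU UUU UUU UUU UNU UUU UUU UUU UUU.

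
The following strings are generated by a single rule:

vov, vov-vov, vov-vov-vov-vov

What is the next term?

s(k+1) = s(k)·-·s(k) — each term doubles the last with '-' between the halves.
One more doubling of vov-vov-vov-vov gives the answer.

vov-vov-vov-vov-vov-vov-vov-vov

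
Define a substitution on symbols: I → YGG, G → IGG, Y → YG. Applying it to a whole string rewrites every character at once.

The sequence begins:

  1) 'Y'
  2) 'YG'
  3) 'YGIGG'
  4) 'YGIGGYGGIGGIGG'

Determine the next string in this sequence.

YGIGGYGGIGGIGGYGIGGIGGYGGIGGIGGYGGIGGIGG

φ(YGIGGYGGIGGIGG) expands symbol-by-symbol to YG IGG YGG IGG IGG YG IGG IGG YGG IGG IGG YGG IGG IGG; joining the 14 pieces gives the next term.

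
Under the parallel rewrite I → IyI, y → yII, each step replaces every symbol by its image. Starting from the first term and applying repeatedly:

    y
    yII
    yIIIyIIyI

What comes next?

yIIIyIIyIIyIyIIIyIIyIyIIIyI

Apply φ to yIIIyIIyI symbol by symbol: y→yII, I→IyI, I→IyI, I→IyI, y→yII, I→IyI, I→IyI, y→yII, I→IyI; joined: yII IyI IyI IyI yII IyI IyI yII IyI.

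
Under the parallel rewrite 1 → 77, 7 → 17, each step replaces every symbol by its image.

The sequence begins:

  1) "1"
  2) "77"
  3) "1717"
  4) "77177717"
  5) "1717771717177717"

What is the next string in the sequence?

Rewriting the 16 symbols of 1717771717177717 one by one yields 77 17 77 17 17 17 77 17 77 17 77 17 17 17 77 17; concatenated:

77177717171777177717771717177717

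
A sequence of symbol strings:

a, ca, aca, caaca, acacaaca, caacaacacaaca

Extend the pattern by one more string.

acacaacacaacaacacaaca

This is a Fibonacci-style word recurrence s(k) = s(k−2)·s(k−1): e.g. a·ca = aca.
Continuing: acacaaca · caacaacacaaca gives term 7.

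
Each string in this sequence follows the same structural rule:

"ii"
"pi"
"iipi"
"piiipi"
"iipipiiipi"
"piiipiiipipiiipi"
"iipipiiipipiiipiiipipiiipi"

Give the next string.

piiipiiipipiiipiiipipiiipipiiipiiipipiiipi

From term 3 onward, concatenate the second-to-last term with the last: ii·pi = iipi, pi·iipi = piiipi, …
So term 8 is piiipiiipipiiipi·iipipiiipipiiipiiipipiiipi.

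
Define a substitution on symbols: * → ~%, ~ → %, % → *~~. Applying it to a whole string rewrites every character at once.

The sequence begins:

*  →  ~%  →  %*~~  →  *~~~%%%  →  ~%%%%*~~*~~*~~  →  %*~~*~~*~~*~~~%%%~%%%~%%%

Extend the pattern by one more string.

Rewriting the 25 symbols of %*~~*~~*~~*~~~%%%~%%%~%%% one by one yields *~~ ~% % % ~% % % ~% % % ~% % % % *~~ *~~ *~~ % *~~ *~~ *~~ % *~~ *~~ *~~; concatenated:

*~~~%%%~%%%~%%%~%%%%*~~*~~*~~%*~~*~~*~~%*~~*~~*~~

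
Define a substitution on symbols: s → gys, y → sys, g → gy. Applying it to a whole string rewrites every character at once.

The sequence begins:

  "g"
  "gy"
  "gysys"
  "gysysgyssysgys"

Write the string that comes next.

Applying the rule to each of the 14 symbols of gysysgyssysgys gives the pieces gy sys gys sys gys gy sys gys gys sys gys gy sys gys, which concatenate to the answer.

gysysgyssysgysgysysgysgyssysgysgysysgys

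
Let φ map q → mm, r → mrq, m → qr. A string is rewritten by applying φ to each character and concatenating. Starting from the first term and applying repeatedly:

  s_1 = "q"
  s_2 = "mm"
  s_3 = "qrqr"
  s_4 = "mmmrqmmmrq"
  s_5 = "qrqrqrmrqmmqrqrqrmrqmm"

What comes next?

Applying the rule to each of the 22 symbols of qrqrqrmrqmmqrqrqrmrqmm gives the pieces mm mrq mm mrq mm mrq qr mrq mm qr qr mm mrq mm mrq mm mrq qr mrq mm qr qr, which concatenate to the answer.

mmmrqmmmrqmmmrqqrmrqmmqrqrmmmrqmmmrqmmmrqqrmrqmmqrqr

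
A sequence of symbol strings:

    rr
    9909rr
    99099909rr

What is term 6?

Each term is the previous one with 9909 prepended.
From 99099909rr, 3 further steps: 99099909rr → 990999099909rr → 9909990999099909rr → (answer).

99099909990999099909rr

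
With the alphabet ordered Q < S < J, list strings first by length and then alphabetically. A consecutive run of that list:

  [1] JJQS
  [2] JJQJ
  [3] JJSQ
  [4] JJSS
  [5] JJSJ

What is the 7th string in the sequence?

Advancing 2 positions from JJSJ through JJSJ → JJJQ reaches term 7.

JJJS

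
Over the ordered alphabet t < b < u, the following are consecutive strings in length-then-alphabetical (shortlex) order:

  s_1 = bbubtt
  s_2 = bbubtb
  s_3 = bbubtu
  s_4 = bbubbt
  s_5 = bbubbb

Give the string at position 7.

Continuing the enumeration 2 steps past bbubbb: bbubbb → bbubbu → (answer).

bbubut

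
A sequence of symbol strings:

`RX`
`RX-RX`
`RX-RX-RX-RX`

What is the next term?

RX-RX-RX-RX-RX-RX-RX-RX

s(k+1) = s(k)·-·s(k) — each term doubles the last with '-' between the halves.
So the next term is two copies of RX-RX-RX-RX with '-' between the halves.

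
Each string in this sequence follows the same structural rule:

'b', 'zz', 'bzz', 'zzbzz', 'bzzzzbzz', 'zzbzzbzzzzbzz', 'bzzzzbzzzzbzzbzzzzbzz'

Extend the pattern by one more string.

zzbzzbzzzzbzzbzzzzbzzzzbzzbzzzzbzz

This is a Fibonacci-style word recurrence s(k) = s(k−2)·s(k−1): e.g. b·zz = bzz.
The next term joins zzbzzbzzzzbzz and bzzzzbzzzzbzzbzzzzbzz.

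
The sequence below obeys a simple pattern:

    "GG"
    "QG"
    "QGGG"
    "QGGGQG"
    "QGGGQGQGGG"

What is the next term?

Each term (from the third on) is the previous term followed by the one before it: term 3 = QG·GG = QGGG.
So term 6 is QGGGQGQGGG·QGGGQG.

QGGGQGQGGGQGGGQG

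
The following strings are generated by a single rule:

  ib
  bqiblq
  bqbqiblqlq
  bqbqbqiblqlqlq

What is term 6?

bqbqbqbqbqiblqlqlqlqlq

Each term wraps the previous one in bq on the left and lq on the right.
From bqbqbqiblqlqlq, 2 further steps: bqbqbqiblqlqlq → bqbqbqbqiblqlqlqlq → (answer).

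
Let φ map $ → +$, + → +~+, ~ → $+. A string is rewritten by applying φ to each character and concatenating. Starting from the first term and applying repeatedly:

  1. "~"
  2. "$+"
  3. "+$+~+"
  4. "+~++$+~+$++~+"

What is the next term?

+~+$++~++~++$+~+$++~++$+~++~+$++~+

Applying the rule to each of the 13 symbols of +~++$+~+$++~+ gives the pieces +~+ $+ +~+ +~+ +$ +~+ $+ +~+ +$ +~+ +~+ $+ +~+, which concatenate to the answer.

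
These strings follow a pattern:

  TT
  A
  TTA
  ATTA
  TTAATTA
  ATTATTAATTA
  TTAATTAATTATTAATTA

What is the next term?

ATTATTAATTATTAATTAATTATTAATTA

From term 3 onward, concatenate the second-to-last term with the last: TT·A = TTA, A·TTA = ATTA, …
The next term joins ATTATTAATTA and TTAATTAATTATTAATTA.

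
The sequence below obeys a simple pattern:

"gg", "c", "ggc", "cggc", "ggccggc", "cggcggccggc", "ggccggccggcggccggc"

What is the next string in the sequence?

cggcggccggcggccggccggcggccggc

From term 3 onward, concatenate the second-to-last term with the last: gg·c = ggc, c·ggc = cggc, …
So term 8 is cggcggccggc·ggccggccggcggccggc.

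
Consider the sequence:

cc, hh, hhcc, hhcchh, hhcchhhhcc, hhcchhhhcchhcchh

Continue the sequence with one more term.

hhcchhhhcchhcchhhhcchhhhcc

This is a Fibonacci-style word recurrence s(k) = s(k−1)·s(k−2): e.g. hh·cc = hhcc.
So term 7 is hhcchhhhcchhcchh·hhcchhhhcc.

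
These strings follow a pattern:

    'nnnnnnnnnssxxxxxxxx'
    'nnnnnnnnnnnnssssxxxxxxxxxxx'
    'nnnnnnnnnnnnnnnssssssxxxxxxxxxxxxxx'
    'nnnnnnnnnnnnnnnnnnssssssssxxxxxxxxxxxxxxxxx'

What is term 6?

Reading off run lengths: n runs 9, 12, 15, 18; s runs 2, 4, 6, 8; x runs 8, 11, 14, 17 — each is linear in n, where the shown terms are n = 2, 3, 4, 5.
Setting n = 7 gives 24, 12, 23 characters in each block.

nnnnnnnnnnnnnnnnnnnnnnnnssssssssssssxxxxxxxxxxxxxxxxxxxxxxx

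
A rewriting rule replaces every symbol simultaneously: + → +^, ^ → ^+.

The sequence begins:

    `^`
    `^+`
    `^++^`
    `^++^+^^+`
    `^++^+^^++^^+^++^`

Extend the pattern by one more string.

^++^+^^++^^+^++^+^^+^++^^++^+^^+

φ(^++^+^^++^^+^++^) expands symbol-by-symbol to ^+ +^ +^ ^+ +^ ^+ ^+ +^ +^ ^+ ^+ +^ ^+ +^ +^ ^+; joining the 16 pieces gives the next term.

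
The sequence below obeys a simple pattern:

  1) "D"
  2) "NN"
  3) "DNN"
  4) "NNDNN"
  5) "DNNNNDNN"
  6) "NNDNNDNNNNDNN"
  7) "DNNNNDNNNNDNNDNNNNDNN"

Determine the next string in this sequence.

This is a Fibonacci-style word recurrence s(k) = s(k−2)·s(k−1): e.g. D·NN = DNN.
The next term joins NNDNNDNNNNDNN and DNNNNDNNNNDNNDNNNNDNN.

NNDNNDNNNNDNNDNNNNDNNNNDNNDNNNNDNN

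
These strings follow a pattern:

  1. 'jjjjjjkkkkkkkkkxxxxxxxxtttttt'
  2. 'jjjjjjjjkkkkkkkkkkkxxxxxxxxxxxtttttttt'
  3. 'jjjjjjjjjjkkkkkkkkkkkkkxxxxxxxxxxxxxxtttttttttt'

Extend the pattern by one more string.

Each string has the form j^{2n} k^{2n+3} x^{3n-1} t^{2n}, where the shown terms are n = 3, 4, 5.
At n = 6 the blocks have lengths 12, 15, 17, 12.

jjjjjjjjjjjjkkkkkkkkkkkkkkkxxxxxxxxxxxxxxxxxtttttttttttt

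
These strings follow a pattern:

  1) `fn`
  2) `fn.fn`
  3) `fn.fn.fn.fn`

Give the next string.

fn.fn.fn.fn.fn.fn.fn.fn

s(k+1) = s(k)·.·s(k) — each term doubles the last with '.' between the halves.
So the next term is two copies of fn.fn.fn.fn with '.' between the halves.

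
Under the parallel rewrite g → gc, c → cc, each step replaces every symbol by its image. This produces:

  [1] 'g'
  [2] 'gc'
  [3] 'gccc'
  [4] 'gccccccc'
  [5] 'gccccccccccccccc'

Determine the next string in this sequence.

Applying the rule to each of the 16 symbols of gccccccccccccccc gives the pieces gc cc cc cc cc cc cc cc cc cc cc cc cc cc cc cc, which concatenate to the answer.

gccccccccccccccccccccccccccccccc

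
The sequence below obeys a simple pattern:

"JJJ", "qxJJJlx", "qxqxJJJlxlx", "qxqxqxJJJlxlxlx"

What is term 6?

qxqxqxqxqxJJJlxlxlxlxlx

Every step adds qx to the front and lx to the end of the previous string.
From qxqxqxJJJlxlxlx, 2 further steps: qxqxqxJJJlxlxlx → qxqxqxqxJJJlxlxlxlx → (answer).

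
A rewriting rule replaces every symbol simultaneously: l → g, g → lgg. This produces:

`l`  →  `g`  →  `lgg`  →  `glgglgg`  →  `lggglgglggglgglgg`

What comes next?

Rewriting the 17 symbols of lggglgglggglgglgg one by one yields g lgg lgg lgg g lgg lgg g lgg lgg lgg g lgg lgg g lgg lgg; concatenated:

glgglgglggglgglggglgglgglggglgglggglgglgg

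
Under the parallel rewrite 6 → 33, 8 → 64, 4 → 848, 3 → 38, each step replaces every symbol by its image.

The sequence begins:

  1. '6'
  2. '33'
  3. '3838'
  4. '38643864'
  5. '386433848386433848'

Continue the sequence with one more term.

Replace each of the 18 characters of 386433848386433848 in place — 38 64 33 848 38 38 64 848 64 38 64 33 848 38 38 64 848 64 — and concatenate.

3864338483838648486438643384838386484864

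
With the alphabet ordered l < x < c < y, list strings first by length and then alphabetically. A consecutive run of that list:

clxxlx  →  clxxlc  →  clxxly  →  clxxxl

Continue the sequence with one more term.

clxxxx

Find the rightmost character of clxxxl below y, bump it to the next letter, and reset everything to its right to l.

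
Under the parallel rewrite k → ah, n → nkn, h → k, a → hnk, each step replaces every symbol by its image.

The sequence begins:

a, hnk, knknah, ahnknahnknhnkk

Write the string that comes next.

φ(ahnknahnknhnkk) expands symbol-by-symbol to hnk k nkn ah nkn hnk k nkn ah nkn k nkn ah ah; joining the 14 pieces gives the next term.

hnkknknahnknhnkknknahnknknknahah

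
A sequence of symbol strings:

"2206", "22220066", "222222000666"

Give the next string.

2222222200006666

Reading off run lengths: 2 runs 2, 4, 6; 0 runs 1, 2, 3; 6 runs 1, 2, 3 — each is linear in n (n = 1, 2, …).
Setting n = 4 gives 8, 4, 4 characters in each block.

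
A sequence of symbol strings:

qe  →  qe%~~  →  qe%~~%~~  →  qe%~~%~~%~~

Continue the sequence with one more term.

Every step adds %~~ to the end: s(k+1) = s(k)·%~~.
One more step from qe%~~%~~%~~ gives the answer.

qe%~~%~~%~~%~~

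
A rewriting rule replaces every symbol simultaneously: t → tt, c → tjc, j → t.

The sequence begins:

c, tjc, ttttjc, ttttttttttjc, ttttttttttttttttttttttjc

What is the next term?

ttttttttttttttttttttttttttttttttttttttttttttttjc

Replace each of the 24 characters of ttttttttttttttttttttttjc in place — tt tt tt tt tt tt tt tt tt tt tt tt tt tt tt tt tt tt tt tt tt tt t tjc — and concatenate.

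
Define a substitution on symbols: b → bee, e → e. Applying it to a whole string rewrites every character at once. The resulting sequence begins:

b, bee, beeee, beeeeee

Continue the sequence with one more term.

beeeeeeee

Expanding beeeeee: b→bee, e→e, e→e, e→e, e→e, e→e, e→e. Concatenated: bee e e e e e e.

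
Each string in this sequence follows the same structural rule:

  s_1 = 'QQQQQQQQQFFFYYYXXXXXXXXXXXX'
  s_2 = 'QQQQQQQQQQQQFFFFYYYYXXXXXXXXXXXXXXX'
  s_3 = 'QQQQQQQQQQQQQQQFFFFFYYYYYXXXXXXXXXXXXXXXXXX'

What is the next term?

QQQQQQQQQQQQQQQQQQFFFFFFYYYYYYXXXXXXXXXXXXXXXXXXXXX

The n-th term is 3n Q's then n F's then n Y's then 3n+3 X's, where the shown terms are n = 3, 4, 5.
For the next term, n = 6, so the run lengths are 18, 6, 6, 21.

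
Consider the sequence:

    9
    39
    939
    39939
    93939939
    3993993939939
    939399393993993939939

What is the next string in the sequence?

From term 3 onward, concatenate the second-to-last term with the last: 9·39 = 939, 39·939 = 39939, …
Continuing: 3993993939939 · 939399393993993939939 gives term 8.

3993993939939939399393993993939939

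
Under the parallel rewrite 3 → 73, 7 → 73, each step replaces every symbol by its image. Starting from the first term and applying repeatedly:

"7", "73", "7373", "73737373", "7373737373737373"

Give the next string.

Rewriting the 16 symbols of 7373737373737373 one by one yields 73 73 73 73 73 73 73 73 73 73 73 73 73 73 73 73; concatenated:

73737373737373737373737373737373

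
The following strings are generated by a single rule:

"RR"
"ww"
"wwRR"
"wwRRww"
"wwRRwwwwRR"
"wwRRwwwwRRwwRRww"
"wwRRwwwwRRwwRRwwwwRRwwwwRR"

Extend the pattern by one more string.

wwRRwwwwRRwwRRwwwwRRwwwwRRwwRRwwwwRRwwRRww

From term 3 onward, concatenate the last term with the second-to-last: ww·RR = wwRR, wwRR·ww = wwRRww, …
So term 8 is wwRRwwwwRRwwRRwwwwRRwwwwRR·wwRRwwwwRRwwRRww.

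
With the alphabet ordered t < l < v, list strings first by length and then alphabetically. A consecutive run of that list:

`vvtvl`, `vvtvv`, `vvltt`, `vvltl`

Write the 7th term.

vvlll

Stepping forward 3 times from vvltl: vvltl → vvltv → vvllt, then the target.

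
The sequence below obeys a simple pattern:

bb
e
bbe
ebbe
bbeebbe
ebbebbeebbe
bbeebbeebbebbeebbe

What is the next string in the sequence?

From term 3 onward, concatenate the second-to-last term with the last: bb·e = bbe, e·bbe = ebbe, …
Continuing: ebbebbeebbe · bbeebbeebbebbeebbe gives term 8.

ebbebbeebbebbeebbeebbebbeebbe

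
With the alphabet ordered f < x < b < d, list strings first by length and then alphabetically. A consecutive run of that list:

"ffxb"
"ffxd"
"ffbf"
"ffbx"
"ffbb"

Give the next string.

ffbd

Treat ffbb as a base-4 numeral over the given alphabet and add one, carrying through any trailing d's.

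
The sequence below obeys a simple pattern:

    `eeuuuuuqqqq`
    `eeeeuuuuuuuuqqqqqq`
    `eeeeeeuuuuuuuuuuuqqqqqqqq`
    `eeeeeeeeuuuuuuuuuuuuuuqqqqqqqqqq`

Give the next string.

eeeeeeeeeeuuuuuuuuuuuuuuuuuqqqqqqqqqqqq

Term n consists of 2n e's, followed by 3n+2 u's, followed by 2n+2 q's (n = 1, 2, …).
At n = 5 the blocks have lengths 10, 17, 12.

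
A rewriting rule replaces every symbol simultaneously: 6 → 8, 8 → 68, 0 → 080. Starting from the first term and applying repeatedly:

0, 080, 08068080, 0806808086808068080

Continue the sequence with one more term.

Rewriting the 19 symbols of 0806808086808068080 one by one yields 080 68 080 8 68 080 68 080 68 8 68 080 68 080 8 68 080 68 080; concatenated:

0806808086808068080688680806808086808068080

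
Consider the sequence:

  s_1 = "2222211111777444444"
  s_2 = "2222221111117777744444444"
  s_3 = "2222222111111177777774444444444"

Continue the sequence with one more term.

2222222211111111777777777444444444444

Each string has the form 2^{n+3} 1^{n+3} 7^{2n-1} 4^{2n+2}, where the shown terms are n = 2, 3, 4.
Setting n = 5 gives 8, 8, 9, 12 characters in each block.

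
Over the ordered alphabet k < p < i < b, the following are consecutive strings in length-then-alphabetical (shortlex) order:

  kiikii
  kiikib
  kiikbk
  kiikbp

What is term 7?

kiipkk

Advancing 3 positions from kiikbp through kiikbp → kiikbi → kiikbb reaches term 7.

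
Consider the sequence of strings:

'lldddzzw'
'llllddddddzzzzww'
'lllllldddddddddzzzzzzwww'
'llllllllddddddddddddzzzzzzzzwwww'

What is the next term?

Reading off run lengths: l runs 2, 4, 6, 8; d runs 3, 6, 9, 12; z runs 2, 4, 6, 8; w runs 1, 2, 3, 4 — each is linear in n (n = 1, 2, …).
Setting n = 5 gives 10, 15, 10, 5 characters in each block.

lllllllllldddddddddddddddzzzzzzzzzzwwwww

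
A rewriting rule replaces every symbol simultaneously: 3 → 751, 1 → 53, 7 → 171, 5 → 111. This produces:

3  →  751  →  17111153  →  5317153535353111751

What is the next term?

Rewriting the 19 symbols of 5317153535353111751 one by one yields 111 751 53 171 53 111 751 111 751 111 751 111 751 53 53 53 171 111 53; concatenated:

111751531715311175111175111175111175153535317111153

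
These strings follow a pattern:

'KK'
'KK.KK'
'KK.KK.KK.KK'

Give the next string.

s(k+1) = s(k)·.·s(k) — each term doubles the last with '.' between the halves.
So the next term is two copies of KK.KK.KK.KK with '.' between the halves.

KK.KK.KK.KK.KK.KK.KK.KK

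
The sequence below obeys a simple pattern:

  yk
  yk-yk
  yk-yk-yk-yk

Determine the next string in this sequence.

Each string is two copies of the previous one joined by '-'.
One more doubling of yk-yk-yk-yk gives the answer.

yk-yk-yk-yk-yk-yk-yk-yk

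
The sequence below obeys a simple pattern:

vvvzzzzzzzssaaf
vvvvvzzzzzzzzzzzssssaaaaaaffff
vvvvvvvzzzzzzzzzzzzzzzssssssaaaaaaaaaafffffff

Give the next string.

vvvvvvvvvzzzzzzzzzzzzzzzzzzzssssssssaaaaaaaaaaaaaaffffffffff

Term n consists of 2n+1 v's, followed by 4n+3 z's, followed by 2n s's, followed by 4n-2 a's, followed by 3n-2 f's (n = 1, 2, …).
For the next term, n = 4, so the run lengths are 9, 19, 8, 14, 10.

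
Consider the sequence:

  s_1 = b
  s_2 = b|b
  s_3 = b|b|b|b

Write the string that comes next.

b|b|b|b|b|b|b|b

Each string is two copies of the previous one joined by '|'.
One more doubling of b|b|b|b gives the answer.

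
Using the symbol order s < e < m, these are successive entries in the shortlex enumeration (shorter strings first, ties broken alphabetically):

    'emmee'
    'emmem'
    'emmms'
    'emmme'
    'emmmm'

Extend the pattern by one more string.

mssss

Treat emmmm as a base-3 numeral over the given alphabet and add one, carrying through any trailing m's.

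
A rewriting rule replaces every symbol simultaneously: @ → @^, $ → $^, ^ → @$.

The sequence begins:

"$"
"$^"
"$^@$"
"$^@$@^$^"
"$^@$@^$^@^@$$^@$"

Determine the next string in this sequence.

φ($^@$@^$^@^@$$^@$) expands symbol-by-symbol to $^ @$ @^ $^ @^ @$ $^ @$ @^ @$ @^ $^ $^ @$ @^ $^; joining the 16 pieces gives the next term.

$^@$@^$^@^@$$^@$@^@$@^$^$^@$@^$^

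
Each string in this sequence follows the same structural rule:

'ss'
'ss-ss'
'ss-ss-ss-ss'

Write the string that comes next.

Every step duplicates the string with '-' between the halves.
Doubling ss-ss-ss-ss with '-' between the halves:

ss-ss-ss-ss-ss-ss-ss-ss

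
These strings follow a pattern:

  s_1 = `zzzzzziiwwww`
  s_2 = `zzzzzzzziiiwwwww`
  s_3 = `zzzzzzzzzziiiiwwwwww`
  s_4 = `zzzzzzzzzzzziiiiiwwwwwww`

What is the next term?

zzzzzzzzzzzzzziiiiiiwwwwwwww

Reading off run lengths: z runs 6, 8, 10, 12; i runs 2, 3, 4, 5; w runs 4, 5, 6, 7 — each is linear in n, where the shown terms are n = 3, 4, 5, 6.
At n = 7 the blocks have lengths 14, 6, 8.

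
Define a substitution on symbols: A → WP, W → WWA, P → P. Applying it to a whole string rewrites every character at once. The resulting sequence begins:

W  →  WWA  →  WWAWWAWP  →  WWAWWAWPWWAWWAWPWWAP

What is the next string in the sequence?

φ(WWAWWAWPWWAWWAWPWWAP) expands symbol-by-symbol to WWA WWA WP WWA WWA WP WWA P WWA WWA WP WWA WWA WP WWA P WWA WWA WP P; joining the 20 pieces gives the next term.

WWAWWAWPWWAWWAWPWWAPWWAWWAWPWWAWWAWPWWAPWWAWWAWPP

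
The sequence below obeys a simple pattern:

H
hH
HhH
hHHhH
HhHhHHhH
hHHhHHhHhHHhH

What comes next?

HhHhHHhHhHHhHHhHhHHhH

This is a Fibonacci-style word recurrence s(k) = s(k−2)·s(k−1): e.g. H·hH = HhH.
So term 7 is HhHhHHhH·hHHhHHhHhHHhH.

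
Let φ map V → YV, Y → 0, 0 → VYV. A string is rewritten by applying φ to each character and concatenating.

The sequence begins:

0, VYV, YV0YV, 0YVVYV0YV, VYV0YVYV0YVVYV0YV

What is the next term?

φ(VYV0YVYV0YVVYV0YV) expands symbol-by-symbol to YV 0 YV VYV 0 YV 0 YV VYV 0 YV YV 0 YV VYV 0 YV; joining the 17 pieces gives the next term.

YV0YVVYV0YV0YVVYV0YVYV0YVVYV0YV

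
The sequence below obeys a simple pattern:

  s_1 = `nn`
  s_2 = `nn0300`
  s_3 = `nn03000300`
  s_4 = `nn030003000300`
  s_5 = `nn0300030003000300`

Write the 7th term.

Every step adds 0300 to the end: s(k+1) = s(k)·0300.
From nn0300030003000300, 2 further steps: nn0300030003000300 → nn03000300030003000300 → (answer).

nn030003000300030003000300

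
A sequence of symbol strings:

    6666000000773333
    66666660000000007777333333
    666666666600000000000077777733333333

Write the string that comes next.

Each string has the form 6^{3n+1} 0^{3n+3} 7^{2n} 3^{2n+2} (n = 1, 2, …).
For the next term, n = 4, so the run lengths are 13, 15, 8, 10.

6666666666666000000000000000777777773333333333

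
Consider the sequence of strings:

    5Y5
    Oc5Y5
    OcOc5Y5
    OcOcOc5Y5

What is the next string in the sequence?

The strings grow by a fixed prefix Oc each time.
One more step from OcOcOc5Y5 gives the answer.

OcOcOcOc5Y5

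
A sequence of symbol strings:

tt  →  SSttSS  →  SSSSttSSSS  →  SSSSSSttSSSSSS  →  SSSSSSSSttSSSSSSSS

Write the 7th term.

SSSSSSSSSSSSttSSSSSSSSSSSS

Every step adds SS to the front and SS to the end of the previous string.
From SSSSSSSSttSSSSSSSS, 2 further steps: SSSSSSSSttSSSSSSSS → SSSSSSSSSSttSSSSSSSSSS → (answer).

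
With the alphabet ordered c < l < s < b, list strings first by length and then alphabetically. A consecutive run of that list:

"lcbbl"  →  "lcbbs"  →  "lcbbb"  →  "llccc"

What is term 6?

llccs

Stepping forward 2 times from llccc: llccc → llccl, then the target.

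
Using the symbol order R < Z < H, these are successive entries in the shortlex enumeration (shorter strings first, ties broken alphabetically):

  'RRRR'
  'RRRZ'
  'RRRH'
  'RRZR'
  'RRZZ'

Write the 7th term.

Advancing 2 positions from RRZZ through RRZZ → RRZH reaches term 7.

RRHR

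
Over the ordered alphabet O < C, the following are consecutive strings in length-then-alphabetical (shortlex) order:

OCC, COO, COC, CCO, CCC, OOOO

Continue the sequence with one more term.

OOOC

Find the rightmost character of OOOO below C, bump it to the next letter, and reset everything to its right to O.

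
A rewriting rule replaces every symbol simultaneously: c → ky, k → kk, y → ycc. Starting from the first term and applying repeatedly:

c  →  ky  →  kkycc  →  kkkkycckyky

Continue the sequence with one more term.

Rewriting each symbol of kkkkycckyky: k→kk, k→kk, k→kk, k→kk, y→ycc, c→ky, c→ky, k→kk, y→ycc, k→kk, y→ycc, which concatenates to kk kk kk kk ycc ky ky kk ycc kk ycc.

kkkkkkkkycckykykkycckkycc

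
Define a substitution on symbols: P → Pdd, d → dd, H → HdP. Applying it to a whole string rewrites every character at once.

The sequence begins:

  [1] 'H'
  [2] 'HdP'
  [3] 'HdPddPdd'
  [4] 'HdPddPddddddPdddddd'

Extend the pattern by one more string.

Replace each of the 19 characters of HdPddPddddddPdddddd in place — HdP dd Pdd dd dd Pdd dd dd dd dd dd dd Pdd dd dd dd dd dd dd — and concatenate.

HdPddPddddddPddddddddddddddPdddddddddddddd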